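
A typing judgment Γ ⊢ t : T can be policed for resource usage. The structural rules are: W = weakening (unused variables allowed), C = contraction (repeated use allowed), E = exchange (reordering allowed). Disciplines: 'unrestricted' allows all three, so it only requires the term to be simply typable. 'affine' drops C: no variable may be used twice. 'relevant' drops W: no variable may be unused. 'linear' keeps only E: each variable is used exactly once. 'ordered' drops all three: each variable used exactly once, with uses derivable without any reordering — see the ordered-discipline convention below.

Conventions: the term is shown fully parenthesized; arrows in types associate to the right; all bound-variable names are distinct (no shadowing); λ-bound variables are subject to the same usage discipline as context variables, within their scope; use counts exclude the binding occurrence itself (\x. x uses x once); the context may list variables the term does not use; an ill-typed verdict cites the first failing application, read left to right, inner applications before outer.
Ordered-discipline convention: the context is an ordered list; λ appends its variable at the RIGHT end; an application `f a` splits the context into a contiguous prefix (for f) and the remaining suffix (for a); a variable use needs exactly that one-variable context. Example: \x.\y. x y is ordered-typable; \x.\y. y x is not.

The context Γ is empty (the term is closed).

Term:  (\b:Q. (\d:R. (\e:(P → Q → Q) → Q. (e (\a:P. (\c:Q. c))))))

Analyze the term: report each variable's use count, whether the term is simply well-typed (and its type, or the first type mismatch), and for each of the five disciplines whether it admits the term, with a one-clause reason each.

usage: b [bound] ×0; d [bound] ×0; e [bound] ×1; a [bound] ×0; c [bound] ×1
use order (left to right): e, c
typing: the term checks, with type Q → R → ((P → Q → Q) → Q) → Q
ordered ✗ (needs weakening: b, d, a unused)
linear ✗ (needs weakening: b, d, a unused)
affine ✓ (no duplicate uses among b, d, e, a, c)
relevant ✗ (needs weakening: b, d, a unused)
unrestricted ✓ (typability at Q → R → ((P → Q → Q) → Q) → Q is all that's needed)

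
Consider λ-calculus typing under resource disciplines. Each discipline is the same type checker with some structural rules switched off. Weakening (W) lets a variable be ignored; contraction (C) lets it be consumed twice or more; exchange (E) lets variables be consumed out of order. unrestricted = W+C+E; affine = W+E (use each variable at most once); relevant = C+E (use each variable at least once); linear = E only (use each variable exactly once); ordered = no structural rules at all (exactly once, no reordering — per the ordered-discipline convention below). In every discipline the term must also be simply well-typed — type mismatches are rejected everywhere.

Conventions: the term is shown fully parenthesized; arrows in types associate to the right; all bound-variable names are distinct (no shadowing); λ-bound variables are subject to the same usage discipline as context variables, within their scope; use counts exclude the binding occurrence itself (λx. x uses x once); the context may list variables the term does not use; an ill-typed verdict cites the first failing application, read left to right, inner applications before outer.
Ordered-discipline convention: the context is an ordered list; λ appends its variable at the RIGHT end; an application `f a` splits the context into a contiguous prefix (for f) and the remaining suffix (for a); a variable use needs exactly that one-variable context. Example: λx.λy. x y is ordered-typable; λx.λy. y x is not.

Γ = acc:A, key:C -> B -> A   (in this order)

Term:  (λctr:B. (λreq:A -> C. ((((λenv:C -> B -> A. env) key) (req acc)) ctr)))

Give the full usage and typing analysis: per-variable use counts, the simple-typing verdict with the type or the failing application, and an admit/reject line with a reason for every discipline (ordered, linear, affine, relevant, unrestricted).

usage: acc: 1; key: 1; ctr (λ-bound): 1; req (λ-bound): 1; env (λ-bound): 1
use order (left to right): env, key, req, acc, ctr
typing: well-typed — term : B -> (A -> C) -> A
ordered: ✗, use order env, key, req, acc, ctr needs exchange
linear: ✓, single use per variable (acc, key, ctr, req, env)
affine: ✓, none of acc, key, ctr, req, env used more than once
relevant: ✓, none of acc, key, ctr, req, env goes unused
unrestricted: ✓, simply typable at B -> (A -> C) -> A; W, C, E all held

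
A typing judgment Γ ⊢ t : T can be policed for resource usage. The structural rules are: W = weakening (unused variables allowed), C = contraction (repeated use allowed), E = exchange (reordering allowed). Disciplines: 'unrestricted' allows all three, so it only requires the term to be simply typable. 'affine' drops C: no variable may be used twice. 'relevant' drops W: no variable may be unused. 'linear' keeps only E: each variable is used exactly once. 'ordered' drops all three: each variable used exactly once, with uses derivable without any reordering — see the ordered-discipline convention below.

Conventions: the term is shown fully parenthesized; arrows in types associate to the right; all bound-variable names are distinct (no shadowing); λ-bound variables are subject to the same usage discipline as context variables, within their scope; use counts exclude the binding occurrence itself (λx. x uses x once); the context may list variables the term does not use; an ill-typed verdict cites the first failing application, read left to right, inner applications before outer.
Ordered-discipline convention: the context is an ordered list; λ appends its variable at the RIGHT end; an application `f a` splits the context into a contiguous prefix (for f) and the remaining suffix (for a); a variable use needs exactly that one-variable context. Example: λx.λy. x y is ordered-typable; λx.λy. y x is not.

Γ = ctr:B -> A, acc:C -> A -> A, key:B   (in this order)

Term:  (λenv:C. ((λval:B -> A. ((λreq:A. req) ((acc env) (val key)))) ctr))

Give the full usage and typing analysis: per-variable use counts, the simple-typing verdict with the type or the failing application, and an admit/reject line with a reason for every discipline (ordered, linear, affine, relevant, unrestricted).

use counts: ctr ×1, acc ×1, key ×1, env [bound] ×1, val [bound] ×1, req [bound] ×1
uses in reading order: req, acc, env, val, key, ctr
typing: well-typed — term : C -> A
ordered: ✗, no ordered split (uses run req, acc, env, val, key, ctr)
linear: ✓, ctr, acc, key, env, val, req: one use apiece
affine: ✓, none of ctr, acc, key, env, val, req used more than once
relevant: ✓, none of ctr, acc, key, env, val, req goes unused
unrestricted: ✓, simply typable at C -> A; W, C, E all held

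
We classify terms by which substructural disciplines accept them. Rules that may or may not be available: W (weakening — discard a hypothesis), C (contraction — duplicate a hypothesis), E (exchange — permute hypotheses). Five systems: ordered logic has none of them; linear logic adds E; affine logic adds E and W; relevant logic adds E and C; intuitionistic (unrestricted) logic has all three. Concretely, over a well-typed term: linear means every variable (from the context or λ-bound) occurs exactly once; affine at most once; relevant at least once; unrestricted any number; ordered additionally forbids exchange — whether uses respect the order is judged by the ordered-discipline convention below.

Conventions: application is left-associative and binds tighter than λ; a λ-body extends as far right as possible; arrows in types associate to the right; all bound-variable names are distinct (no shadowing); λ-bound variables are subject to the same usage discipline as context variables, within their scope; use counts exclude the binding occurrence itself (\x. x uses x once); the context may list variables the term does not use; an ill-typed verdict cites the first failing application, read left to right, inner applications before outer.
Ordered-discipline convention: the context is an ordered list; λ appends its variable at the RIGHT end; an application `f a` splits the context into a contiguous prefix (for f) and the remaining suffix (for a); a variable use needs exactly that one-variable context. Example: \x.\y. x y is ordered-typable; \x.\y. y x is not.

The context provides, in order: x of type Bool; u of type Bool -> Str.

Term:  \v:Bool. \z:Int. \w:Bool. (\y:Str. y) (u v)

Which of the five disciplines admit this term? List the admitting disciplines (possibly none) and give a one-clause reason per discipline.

admitted in: affine, unrestricted
counts: x: 0, u: 1, v (bound): 1, z (bound): 0, w (bound): 0, y (bound): 1
use order (left to right): y, u, v
typing: well-typed — term : Bool -> Int -> Bool -> Str
ordered: ✗, needs weakening: x, z, w unused
linear: ✗, needs weakening: x, z, w unused
affine: ✓, no duplicate uses among x, u, v, z, w, y
relevant: ✗, needs weakening: x, z, w unused
unrestricted: ✓, type-checks (Bool -> Int -> Bool -> Str) and nothing is barred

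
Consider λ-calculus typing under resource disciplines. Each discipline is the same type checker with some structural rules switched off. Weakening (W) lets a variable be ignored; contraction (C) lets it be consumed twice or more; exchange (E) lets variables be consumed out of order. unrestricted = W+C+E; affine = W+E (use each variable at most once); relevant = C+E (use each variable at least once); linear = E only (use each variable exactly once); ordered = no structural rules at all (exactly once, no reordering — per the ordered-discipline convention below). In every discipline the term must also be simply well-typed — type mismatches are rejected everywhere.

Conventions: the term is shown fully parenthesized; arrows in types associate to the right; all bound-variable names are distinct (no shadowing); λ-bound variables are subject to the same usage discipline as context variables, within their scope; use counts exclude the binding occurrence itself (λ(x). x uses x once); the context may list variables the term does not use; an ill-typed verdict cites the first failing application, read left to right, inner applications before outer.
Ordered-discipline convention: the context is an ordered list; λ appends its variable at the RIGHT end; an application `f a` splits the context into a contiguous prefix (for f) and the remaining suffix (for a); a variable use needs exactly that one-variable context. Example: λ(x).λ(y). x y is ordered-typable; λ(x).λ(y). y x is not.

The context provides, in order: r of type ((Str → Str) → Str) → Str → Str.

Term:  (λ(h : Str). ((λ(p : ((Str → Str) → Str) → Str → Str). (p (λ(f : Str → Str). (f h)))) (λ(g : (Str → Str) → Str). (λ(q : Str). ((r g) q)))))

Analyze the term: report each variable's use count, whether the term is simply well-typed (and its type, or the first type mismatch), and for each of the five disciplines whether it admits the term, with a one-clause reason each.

variable uses: r ×1, h [bound] ×1, p [bound] ×1, f [bound] ×1, g [bound] ×1, q [bound] ×1
use order (left to right): p, f, h, r, g, q
typing: the term checks, with type Str → Str → Str
ordered: ✗ — no contiguous prefix/suffix split fits p, f, h, r, g, q
linear: ✓ — exactly-once usage across r, h, p, f, g, q
affine: ✓ — at most one use each (r, h, p, f, g, q)
relevant: ✓ — none of r, h, p, f, g, q goes unused
unrestricted: ✓ — well-typed at Str → Str → Str; no restrictions here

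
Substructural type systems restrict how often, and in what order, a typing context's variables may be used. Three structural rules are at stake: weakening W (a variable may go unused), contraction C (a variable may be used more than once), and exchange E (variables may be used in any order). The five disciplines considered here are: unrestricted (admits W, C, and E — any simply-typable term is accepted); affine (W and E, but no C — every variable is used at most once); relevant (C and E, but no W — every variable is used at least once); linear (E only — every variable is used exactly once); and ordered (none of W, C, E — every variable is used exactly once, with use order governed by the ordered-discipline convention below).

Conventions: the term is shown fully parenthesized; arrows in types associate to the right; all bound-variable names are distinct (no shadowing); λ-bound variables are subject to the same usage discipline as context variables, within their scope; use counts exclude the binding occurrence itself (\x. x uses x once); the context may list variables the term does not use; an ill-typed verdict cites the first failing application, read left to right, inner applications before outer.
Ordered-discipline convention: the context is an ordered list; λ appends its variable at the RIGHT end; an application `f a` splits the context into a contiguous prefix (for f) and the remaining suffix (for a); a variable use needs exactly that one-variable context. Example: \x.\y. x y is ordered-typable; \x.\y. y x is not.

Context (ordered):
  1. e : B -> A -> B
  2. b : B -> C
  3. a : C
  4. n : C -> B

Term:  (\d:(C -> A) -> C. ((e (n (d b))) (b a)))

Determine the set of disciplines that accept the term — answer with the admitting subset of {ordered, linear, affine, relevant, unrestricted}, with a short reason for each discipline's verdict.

admitted in: none
variable uses: e: 1×, b: 2×, a: 1×, n: 1×, d (bound): 1×
left-to-right use order: e, n, d, b, b, a
typing: ill-typed: a function awaiting C -> A gets B -> C
ordered ✗ (fails simple typing)
linear ✗ (a type mismatch blocks all five)
affine ✗ (the type mismatch rejects it)
relevant ✗ (not simply typable)
unrestricted ✗ (fails simple typing)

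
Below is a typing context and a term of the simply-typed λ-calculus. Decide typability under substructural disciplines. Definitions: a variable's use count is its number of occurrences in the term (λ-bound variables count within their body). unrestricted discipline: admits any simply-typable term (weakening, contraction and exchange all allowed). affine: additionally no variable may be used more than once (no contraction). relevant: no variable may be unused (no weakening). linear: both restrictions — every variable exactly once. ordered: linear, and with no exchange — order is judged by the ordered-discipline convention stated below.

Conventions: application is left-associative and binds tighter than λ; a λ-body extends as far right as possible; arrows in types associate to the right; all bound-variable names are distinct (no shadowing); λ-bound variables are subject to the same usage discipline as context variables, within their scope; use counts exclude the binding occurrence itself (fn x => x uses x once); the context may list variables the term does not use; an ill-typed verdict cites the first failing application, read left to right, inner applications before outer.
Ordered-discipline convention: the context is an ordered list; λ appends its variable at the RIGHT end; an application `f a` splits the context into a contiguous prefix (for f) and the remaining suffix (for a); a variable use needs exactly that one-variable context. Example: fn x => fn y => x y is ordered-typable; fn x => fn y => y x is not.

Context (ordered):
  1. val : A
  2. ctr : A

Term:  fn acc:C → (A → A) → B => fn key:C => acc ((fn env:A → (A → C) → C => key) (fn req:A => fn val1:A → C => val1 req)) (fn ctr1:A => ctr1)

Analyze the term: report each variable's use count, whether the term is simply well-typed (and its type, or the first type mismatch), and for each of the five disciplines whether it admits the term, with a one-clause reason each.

variable uses: val ×0, ctr ×0, acc (λ-bound) ×1, key (λ-bound) ×1, env (λ-bound) ×0, req (λ-bound) ×1, val1 (λ-bound) ×1, ctr1 (λ-bound) ×1
use order (left to right): acc, key, val1, req, ctr1
typing: ✓ — (C → (A → A) → B) → C → B
ordered: ✗, val, ctr, env never used (weakening)
linear: ✗, val, ctr, env never used (weakening)
affine: ✓, no duplicate uses among val, ctr, acc, key, env, req, val1, ctr1
relevant: ✗, val, ctr, env never used (weakening)
unrestricted: ✓, simply typable at (C → (A → A) → B) → C → B; W, C, E all held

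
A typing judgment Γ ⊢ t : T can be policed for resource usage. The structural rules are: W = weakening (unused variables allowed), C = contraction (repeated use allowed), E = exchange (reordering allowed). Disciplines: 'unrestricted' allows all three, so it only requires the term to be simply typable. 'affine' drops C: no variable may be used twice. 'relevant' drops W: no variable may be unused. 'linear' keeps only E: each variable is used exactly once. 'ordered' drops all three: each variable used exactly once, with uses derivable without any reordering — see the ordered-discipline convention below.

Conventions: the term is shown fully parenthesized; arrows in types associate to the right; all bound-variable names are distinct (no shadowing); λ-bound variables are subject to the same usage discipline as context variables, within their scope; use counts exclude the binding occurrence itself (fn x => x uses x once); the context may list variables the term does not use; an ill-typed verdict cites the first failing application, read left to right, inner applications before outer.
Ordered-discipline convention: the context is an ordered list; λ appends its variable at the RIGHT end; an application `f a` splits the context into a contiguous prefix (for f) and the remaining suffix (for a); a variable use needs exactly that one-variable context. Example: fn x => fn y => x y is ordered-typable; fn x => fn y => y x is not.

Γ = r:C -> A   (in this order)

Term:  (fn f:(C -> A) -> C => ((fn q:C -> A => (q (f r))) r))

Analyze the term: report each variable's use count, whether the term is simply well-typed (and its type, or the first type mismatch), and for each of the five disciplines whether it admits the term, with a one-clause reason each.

variable uses: r ×2; f [bound] ×1; q [bound] ×1
order of uses: q, f, r, r
typing: well-typed at ((C -> A) -> C) -> A
ordered: ✗, uses contraction: r ×2
linear: ✗, uses contraction: r ×2
affine: ✗, uses contraction: r ×2
relevant: ✓, at least one use each (r, f, q)
unrestricted: ✓, simply typable at ((C -> A) -> C) -> A; W, C, E all held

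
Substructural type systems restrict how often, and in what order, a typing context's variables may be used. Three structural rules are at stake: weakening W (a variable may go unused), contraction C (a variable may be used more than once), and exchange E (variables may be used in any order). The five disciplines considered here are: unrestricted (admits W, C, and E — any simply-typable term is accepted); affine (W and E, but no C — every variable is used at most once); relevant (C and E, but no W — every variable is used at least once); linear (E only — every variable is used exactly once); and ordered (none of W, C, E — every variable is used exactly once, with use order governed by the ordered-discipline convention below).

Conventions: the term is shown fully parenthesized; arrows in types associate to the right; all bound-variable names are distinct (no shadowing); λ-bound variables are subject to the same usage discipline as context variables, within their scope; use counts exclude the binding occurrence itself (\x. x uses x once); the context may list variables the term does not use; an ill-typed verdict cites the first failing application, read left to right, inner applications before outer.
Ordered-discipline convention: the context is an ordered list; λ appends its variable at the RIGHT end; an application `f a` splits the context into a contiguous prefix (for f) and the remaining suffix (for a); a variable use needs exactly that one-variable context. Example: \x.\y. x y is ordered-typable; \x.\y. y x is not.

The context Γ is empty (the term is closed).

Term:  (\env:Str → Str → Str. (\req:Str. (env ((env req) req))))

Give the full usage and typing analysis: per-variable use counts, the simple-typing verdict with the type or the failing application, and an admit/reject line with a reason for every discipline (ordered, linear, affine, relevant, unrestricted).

usage: env (bound)=2, req (bound)=2
order of uses: env, env, req, req
typing: well-typed — term : (Str → Str → Str) → Str → Str → Str
ordered: ✗, repeated use of env ×2, req ×2
linear: ✗, repeated use of env ×2, req ×2
affine: ✗, repeated use of env ×2, req ×2
relevant: ✓, none of env, req goes unused
unrestricted: ✓, simply typable at (Str → Str → Str) → Str → Str → Str; W, C, E all held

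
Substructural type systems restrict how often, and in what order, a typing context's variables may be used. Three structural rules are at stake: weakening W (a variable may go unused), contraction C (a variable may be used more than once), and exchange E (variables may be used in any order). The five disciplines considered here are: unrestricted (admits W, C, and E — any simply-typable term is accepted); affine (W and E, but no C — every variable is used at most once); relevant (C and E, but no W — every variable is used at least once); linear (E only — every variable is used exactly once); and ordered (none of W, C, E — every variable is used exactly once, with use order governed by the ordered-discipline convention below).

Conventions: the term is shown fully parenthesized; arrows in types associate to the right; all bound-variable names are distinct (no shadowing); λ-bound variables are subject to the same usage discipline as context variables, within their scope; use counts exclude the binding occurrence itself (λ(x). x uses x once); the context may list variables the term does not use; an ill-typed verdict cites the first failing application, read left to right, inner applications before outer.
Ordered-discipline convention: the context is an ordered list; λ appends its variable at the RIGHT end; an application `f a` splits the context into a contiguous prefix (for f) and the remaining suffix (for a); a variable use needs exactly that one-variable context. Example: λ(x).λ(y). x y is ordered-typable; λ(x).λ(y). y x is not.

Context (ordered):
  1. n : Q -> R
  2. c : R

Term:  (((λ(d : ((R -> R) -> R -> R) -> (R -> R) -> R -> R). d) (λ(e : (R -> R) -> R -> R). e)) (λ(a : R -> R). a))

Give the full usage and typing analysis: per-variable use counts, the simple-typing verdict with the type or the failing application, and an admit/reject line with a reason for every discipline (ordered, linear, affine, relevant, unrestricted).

variable uses: n: 0; c: 0; d (λ-bound): 1; e (λ-bound): 1; a (λ-bound): 1
order of uses: d, e, a
typing: the term checks, with type (R -> R) -> R -> R
ordered: ✗ — n, c never used (weakening)
linear: ✗ — n, c never used (weakening)
affine: ✓ — no duplicate uses among n, c, d, e, a
relevant: ✗ — n, c never used (weakening)
unrestricted: ✓ — type-checks ((R -> R) -> R -> R) and nothing is barred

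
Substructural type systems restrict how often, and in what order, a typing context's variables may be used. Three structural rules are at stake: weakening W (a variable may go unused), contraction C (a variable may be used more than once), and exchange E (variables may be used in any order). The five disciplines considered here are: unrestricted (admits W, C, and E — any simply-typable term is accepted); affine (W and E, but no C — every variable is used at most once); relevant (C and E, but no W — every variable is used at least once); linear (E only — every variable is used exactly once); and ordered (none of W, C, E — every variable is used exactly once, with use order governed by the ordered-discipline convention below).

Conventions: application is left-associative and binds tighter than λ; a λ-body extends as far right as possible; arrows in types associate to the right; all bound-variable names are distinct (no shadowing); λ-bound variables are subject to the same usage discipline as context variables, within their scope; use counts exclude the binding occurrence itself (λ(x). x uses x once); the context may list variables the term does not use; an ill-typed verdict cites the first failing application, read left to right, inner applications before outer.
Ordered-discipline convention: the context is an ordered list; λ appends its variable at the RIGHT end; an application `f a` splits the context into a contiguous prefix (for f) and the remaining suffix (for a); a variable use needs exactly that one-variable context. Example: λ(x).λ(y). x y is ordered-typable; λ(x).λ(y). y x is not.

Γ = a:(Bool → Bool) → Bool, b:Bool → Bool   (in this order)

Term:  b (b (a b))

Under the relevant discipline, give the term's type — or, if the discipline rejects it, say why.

term : Bool
usage: a: 1×, b: 3×
uses in reading order: b, b, a, b
typing: well-typed at Bool
summary: ordered ✗ · linear ✗ · affine ✗ · relevant ✓ · unrestricted ✓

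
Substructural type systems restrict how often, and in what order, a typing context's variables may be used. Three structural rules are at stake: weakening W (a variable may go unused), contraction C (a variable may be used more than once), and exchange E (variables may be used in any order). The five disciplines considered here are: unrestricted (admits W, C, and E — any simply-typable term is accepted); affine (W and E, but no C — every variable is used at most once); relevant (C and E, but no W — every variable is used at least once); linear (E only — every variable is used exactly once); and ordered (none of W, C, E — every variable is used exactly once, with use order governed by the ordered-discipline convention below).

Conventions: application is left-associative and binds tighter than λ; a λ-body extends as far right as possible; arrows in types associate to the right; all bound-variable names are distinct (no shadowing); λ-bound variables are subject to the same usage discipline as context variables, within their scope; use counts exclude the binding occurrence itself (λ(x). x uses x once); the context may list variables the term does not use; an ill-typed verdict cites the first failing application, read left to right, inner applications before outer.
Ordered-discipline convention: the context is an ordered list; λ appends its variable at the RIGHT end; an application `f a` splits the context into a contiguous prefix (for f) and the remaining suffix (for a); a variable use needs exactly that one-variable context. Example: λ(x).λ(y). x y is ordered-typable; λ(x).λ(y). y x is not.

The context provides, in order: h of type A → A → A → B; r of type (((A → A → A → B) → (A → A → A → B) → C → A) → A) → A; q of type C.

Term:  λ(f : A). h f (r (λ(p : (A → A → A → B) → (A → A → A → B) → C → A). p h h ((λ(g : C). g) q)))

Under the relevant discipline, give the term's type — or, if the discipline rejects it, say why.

term : A → A → B
variable uses: h: 3×, r: 1×, q: 1×, f [bound]: 1×, p [bound]: 1×, g [bound]: 1×
use order (left to right): h, f, r, p, h, h, g, q
typing: well-typed — term : A → A → B
summary: ordered ✗ · linear ✗ · affine ✗ · relevant ✓ · unrestricted ✓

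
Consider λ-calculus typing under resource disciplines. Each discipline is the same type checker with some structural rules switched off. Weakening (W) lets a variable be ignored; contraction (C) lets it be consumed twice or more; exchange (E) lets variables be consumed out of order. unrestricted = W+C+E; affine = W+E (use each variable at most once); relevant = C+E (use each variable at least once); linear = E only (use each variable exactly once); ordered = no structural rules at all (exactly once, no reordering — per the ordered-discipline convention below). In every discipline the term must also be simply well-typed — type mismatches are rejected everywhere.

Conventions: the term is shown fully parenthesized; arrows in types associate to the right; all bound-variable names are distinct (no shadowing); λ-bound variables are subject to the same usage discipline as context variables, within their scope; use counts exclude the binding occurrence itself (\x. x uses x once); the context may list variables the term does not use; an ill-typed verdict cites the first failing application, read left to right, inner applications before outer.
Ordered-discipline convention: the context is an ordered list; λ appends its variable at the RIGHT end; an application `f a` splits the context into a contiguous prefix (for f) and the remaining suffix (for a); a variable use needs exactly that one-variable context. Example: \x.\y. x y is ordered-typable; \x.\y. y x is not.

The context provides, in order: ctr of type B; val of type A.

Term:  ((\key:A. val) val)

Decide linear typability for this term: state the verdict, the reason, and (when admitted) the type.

no — repeated use of val ×2; needs weakening: ctr, key unused
usage: ctr ×0; val ×2; key (λ-bound) ×0
uses in reading order: val, val
typing: well-typed at A
per-discipline verdicts: ordered ✗ · linear ✗ · affine ✗ · relevant ✗ · unrestricted ✓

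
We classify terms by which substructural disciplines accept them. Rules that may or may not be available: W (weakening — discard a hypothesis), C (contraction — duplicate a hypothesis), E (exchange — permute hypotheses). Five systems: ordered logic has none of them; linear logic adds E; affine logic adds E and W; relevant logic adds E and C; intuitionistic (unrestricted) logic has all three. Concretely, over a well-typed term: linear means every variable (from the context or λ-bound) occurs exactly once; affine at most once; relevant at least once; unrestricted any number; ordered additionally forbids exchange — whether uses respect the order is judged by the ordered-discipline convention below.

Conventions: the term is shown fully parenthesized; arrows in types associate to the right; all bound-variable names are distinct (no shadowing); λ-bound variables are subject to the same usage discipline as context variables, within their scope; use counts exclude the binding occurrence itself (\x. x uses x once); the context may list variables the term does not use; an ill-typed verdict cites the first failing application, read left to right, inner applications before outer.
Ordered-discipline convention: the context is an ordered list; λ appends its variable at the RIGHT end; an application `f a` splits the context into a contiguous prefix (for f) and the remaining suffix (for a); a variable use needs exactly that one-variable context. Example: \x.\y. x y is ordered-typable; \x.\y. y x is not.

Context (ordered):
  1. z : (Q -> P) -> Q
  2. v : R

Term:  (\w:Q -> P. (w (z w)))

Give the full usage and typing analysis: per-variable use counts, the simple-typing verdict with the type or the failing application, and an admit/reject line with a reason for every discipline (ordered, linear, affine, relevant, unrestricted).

usage: z=1, v=0, w (λ-bound)=2
uses in reading order: w, z, w
typing: well-typed — term : (Q -> P) -> P
ordered: ✗, repeated use of w ×2; unused: v — weakening required
linear: ✗, repeated use of w ×2; unused: v — weakening required
affine: ✗, repeated use of w ×2
relevant: ✗, unused: v — weakening required
unrestricted: ✓, type-checks ((Q -> P) -> P) and nothing is barred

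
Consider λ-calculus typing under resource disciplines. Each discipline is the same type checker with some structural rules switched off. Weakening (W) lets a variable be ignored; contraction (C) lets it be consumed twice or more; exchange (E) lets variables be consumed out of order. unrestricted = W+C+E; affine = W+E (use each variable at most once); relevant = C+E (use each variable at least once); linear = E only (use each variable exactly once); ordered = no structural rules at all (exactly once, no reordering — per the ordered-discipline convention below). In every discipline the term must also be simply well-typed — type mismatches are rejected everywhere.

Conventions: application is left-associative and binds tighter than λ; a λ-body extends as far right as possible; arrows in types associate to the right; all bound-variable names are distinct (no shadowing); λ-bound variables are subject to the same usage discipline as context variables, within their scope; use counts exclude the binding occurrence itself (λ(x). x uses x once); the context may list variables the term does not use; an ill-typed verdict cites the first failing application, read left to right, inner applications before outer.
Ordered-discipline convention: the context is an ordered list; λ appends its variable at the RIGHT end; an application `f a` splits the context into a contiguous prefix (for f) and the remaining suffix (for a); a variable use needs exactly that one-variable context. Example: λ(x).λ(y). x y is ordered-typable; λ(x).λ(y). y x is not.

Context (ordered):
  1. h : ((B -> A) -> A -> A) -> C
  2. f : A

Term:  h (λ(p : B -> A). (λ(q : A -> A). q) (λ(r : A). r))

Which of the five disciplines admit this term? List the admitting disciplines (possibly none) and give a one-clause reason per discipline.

admitting disciplines: affine, unrestricted
counts: h=1, f=0, p [bound]=0, q [bound]=1, r [bound]=1
uses in reading order: h, q, r
typing: the term checks, with type C
ordered: ✗, f, p left unused
linear: ✗, f, p left unused
affine: ✓, no duplicate uses among h, f, p, q, r
relevant: ✗, f, p left unused
unrestricted: ✓, type-checks (C) and nothing is barred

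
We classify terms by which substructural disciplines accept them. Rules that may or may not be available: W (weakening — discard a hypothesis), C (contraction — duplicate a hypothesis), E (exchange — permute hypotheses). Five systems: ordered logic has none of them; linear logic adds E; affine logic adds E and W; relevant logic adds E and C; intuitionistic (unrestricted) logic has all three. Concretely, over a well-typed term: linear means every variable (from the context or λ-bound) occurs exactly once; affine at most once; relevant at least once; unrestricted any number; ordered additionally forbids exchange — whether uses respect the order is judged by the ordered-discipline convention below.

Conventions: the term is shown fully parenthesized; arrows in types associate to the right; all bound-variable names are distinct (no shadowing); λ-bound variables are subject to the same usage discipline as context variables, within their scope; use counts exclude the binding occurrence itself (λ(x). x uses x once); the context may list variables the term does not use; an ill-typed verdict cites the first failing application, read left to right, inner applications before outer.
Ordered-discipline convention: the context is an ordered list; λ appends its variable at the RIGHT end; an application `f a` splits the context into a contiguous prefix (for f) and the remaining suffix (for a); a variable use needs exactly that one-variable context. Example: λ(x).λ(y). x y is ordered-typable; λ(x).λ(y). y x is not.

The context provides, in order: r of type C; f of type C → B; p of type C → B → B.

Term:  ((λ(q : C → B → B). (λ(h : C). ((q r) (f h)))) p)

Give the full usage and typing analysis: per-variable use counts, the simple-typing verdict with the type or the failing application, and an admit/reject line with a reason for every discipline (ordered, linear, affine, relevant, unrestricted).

use counts: r: 1, f: 1, p: 1, q (bound): 1, h (bound): 1
order of uses: q, r, f, h, p
typing: well-typed — term : C → B
ordered ✗ (no ordered split (uses run q, r, f, h, p))
linear ✓ (exactly-once usage across r, f, p, q, h)
affine ✓ (none of r, f, p, q, h used more than once)
relevant ✓ (at least one use each (r, f, p, q, h))
unrestricted ✓ (simply typable at C → B; W, C, E all held)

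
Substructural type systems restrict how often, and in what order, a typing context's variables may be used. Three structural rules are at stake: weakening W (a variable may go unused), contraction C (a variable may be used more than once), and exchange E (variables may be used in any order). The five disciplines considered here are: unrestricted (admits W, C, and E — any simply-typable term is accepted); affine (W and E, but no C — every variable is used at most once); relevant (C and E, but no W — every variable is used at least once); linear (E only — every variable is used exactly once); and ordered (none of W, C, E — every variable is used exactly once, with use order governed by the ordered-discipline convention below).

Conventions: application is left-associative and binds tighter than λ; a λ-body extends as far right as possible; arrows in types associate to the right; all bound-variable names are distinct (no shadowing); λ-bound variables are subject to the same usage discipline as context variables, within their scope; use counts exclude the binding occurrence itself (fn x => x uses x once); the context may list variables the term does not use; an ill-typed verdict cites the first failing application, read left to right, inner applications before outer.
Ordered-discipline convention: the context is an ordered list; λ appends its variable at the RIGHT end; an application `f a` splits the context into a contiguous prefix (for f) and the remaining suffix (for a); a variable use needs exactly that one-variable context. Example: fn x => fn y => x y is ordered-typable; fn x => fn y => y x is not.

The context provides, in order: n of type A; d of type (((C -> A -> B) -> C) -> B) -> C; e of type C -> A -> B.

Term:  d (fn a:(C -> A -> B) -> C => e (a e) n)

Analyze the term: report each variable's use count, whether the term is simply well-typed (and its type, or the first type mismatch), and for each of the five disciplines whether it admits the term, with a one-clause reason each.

usage: n: 1×; d: 1×; e: 2×; a (bound): 1×
use order (left to right): d, e, a, e, n
typing: well-typed — term : C
ordered: ✗ — repeated use of e ×2
linear: ✗ — repeated use of e ×2
affine: ✗ — repeated use of e ×2
relevant: ✓ — none of n, d, e, a goes unused
unrestricted: ✓ — simply typable at C; W, C, E all held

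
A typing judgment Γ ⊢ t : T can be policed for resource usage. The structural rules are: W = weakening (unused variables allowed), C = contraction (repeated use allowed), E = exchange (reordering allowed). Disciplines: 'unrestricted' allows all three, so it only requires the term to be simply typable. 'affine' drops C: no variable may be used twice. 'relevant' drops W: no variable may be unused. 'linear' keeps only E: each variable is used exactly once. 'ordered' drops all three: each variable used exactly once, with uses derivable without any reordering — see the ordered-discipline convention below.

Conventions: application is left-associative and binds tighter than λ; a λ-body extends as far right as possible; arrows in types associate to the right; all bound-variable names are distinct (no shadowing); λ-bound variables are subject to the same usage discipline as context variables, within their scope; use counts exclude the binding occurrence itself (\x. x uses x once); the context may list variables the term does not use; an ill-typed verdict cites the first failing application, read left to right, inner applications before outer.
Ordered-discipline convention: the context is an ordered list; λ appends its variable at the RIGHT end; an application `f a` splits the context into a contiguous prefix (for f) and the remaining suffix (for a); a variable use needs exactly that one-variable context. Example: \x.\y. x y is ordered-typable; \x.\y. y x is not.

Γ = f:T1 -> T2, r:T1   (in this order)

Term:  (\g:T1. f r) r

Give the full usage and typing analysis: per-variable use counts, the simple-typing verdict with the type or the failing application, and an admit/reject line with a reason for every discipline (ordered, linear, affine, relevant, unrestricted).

variable uses: f=1; r=2; g (bound)=0
use order (left to right): f, r, r
typing: well-typed at T2
ordered: ✗ — uses contraction: r ×2; needs weakening: g unused
linear: ✗ — uses contraction: r ×2; needs weakening: g unused
affine: ✗ — uses contraction: r ×2
relevant: ✗ — needs weakening: g unused
unrestricted: ✓ — typability at T2 is all that's needed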